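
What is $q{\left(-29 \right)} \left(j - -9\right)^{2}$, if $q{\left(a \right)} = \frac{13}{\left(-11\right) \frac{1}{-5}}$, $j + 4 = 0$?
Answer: $\frac{1625}{11} \approx 147.73$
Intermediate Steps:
$j = -4$ ($j = -4 + 0 = -4$)
$q{\left(a \right)} = \frac{65}{11}$ ($q{\left(a \right)} = \frac{13}{\left(-11\right) \left(- \frac{1}{5}\right)} = \frac{13}{\frac{11}{5}} = 13 \cdot \frac{5}{11} = \frac{65}{11}$)
$q{\left(-29 \right)} \left(j - -9\right)^{2} = \frac{65 \left(-4 - -9\right)^{2}}{11} = \frac{65 \left(-4 + \left(-3 + 12\right)\right)^{2}}{11} = \frac{65 \left(-4 + 9\right)^{2}}{11} = \frac{65 \cdot 5^{2}}{11} = \frac{65}{11} \cdot 25 = \frac{1625}{11}$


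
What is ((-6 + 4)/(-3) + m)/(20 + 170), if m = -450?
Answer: -674/285 ≈ -2.3649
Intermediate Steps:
((-6 + 4)/(-3) + m)/(20 + 170) = ((-6 + 4)/(-3) - 450)/(20 + 170) = (-⅓*(-2) - 450)/190 = (⅔ - 450)*(1/190) = -1348/3*1/190 = -674/285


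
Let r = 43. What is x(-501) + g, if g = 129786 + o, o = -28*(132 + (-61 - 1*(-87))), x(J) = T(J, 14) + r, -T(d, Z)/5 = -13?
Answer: 125470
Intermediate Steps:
T(d, Z) = 65 (T(d, Z) = -5*(-13) = 65)
x(J) = 108 (x(J) = 65 + 43 = 108)
o = -4424 (o = -28*(132 + (-61 + 87)) = -28*(132 + 26) = -28*158 = -4424)
g = 125362 (g = 129786 - 4424 = 125362)
x(-501) + g = 108 + 125362 = 125470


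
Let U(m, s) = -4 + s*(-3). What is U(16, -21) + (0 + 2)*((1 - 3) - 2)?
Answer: 51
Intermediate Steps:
U(m, s) = -4 - 3*s
U(16, -21) + (0 + 2)*((1 - 3) - 2) = (-4 - 3*(-21)) + (0 + 2)*((1 - 3) - 2) = (-4 + 63) + 2*(-2 - 2) = 59 + 2*(-4) = 59 - 8 = 51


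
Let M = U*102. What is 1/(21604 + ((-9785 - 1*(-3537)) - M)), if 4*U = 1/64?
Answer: 128/1965517 ≈ 6.5123e-5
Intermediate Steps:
U = 1/256 (U = (¼)/64 = (¼)*(1/64) = 1/256 ≈ 0.0039063)
M = 51/128 (M = (1/256)*102 = 51/128 ≈ 0.39844)
1/(21604 + ((-9785 - 1*(-3537)) - M)) = 1/(21604 + ((-9785 - 1*(-3537)) - 1*51/128)) = 1/(21604 + ((-9785 + 3537) - 51/128)) = 1/(21604 + (-6248 - 51/128)) = 1/(21604 - 799795/128) = 1/(1965517/128) = 128/1965517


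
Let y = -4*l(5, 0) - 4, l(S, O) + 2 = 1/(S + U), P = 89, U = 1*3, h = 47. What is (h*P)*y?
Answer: 29281/2 ≈ 14641.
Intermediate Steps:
U = 3
l(S, O) = -2 + 1/(3 + S) (l(S, O) = -2 + 1/(S + 3) = -2 + 1/(3 + S))
y = 7/2 (y = -4*(-5 - 2*5)/(3 + 5) - 4 = -4*(-5 - 10)/8 - 4 = -(-15)/2 - 4 = -4*(-15/8) - 4 = 15/2 - 4 = 7/2 ≈ 3.5000)
(h*P)*y = (47*89)*(7/2) = 4183*(7/2) = 29281/2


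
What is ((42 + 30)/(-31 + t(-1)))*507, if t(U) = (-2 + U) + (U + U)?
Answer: -1014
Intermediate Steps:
t(U) = -2 + 3*U (t(U) = (-2 + U) + 2*U = -2 + 3*U)
((42 + 30)/(-31 + t(-1)))*507 = ((42 + 30)/(-31 + (-2 + 3*(-1))))*507 = (72/(-31 + (-2 - 3)))*507 = (72/(-31 - 5))*507 = (72/(-36))*507 = (72*(-1/36))*507 = -2*507 = -1014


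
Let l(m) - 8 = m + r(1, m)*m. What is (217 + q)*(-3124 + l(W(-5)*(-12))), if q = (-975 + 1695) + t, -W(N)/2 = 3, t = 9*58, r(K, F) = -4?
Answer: -4861388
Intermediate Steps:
t = 522
W(N) = -6 (W(N) = -2*3 = -6)
q = 1242 (q = (-975 + 1695) + 522 = 720 + 522 = 1242)
l(m) = 8 - 3*m (l(m) = 8 + (m - 4*m) = 8 - 3*m)
(217 + q)*(-3124 + l(W(-5)*(-12))) = (217 + 1242)*(-3124 + (8 - (-18)*(-12))) = 1459*(-3124 + (8 - 3*72)) = 1459*(-3124 + (8 - 216)) = 1459*(-3124 - 208) = 1459*(-3332) = -4861388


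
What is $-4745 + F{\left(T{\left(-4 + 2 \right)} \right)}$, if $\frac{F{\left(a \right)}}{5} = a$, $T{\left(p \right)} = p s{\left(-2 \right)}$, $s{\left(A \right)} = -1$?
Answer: $-4735$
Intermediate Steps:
$T{\left(p \right)} = - p$ ($T{\left(p \right)} = p \left(-1\right) = - p$)
$F{\left(a \right)} = 5 a$
$-4745 + F{\left(T{\left(-4 + 2 \right)} \right)} = -4745 + 5 \left(- (-4 + 2)\right) = -4745 + 5 \left(\left(-1\right) \left(-2\right)\right) = -4745 + 5 \cdot 2 = -4745 + 10 = -4735$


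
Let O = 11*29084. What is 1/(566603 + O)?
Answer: 1/886527 ≈ 1.1280e-6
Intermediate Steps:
O = 319924
1/(566603 + O) = 1/(566603 + 319924) = 1/886527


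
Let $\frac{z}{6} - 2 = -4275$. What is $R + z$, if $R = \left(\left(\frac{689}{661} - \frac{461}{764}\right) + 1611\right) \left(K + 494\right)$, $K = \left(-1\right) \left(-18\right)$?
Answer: $\frac{100927416094}{126251} \approx 7.9942 \cdot 10^{5}$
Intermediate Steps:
$K = 18$
$z = -25638$ ($z = 12 + 6 \left(-4275\right) = 12 - 25650 = -25638$)
$R = \frac{104164239232}{126251}$ ($R = \left(\left(\frac{689}{661} - \frac{461}{764}\right) + 1611\right) \left(18 + 494\right) = \left(\left(689 \cdot \frac{1}{661} - \frac{461}{764}\right) + 1611\right) 512 = \left(\left(\frac{689}{661} - \frac{461}{764}\right) + 1611\right) 512 = \left(\frac{221675}{505004} + 1611\right) 512 = \frac{813783119}{505004} \cdot 512 = \frac{104164239232}{126251} \approx 8.2506 \cdot 10^{5}$)
$R + z = \frac{104164239232}{126251} - 25638 = \frac{100927416094}{126251}$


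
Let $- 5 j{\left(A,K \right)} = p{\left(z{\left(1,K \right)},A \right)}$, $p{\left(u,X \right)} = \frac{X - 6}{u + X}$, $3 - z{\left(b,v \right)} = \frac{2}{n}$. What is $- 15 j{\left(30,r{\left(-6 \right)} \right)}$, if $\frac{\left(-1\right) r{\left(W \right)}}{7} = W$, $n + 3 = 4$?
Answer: $\frac{72}{31} \approx 2.3226$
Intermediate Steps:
$n = 1$ ($n = -3 + 4 = 1$)
$z{\left(b,v \right)} = 1$ ($z{\left(b,v \right)} = 3 - \frac{2}{1} = 3 - 2 \cdot 1 = 3 - 2 = 1$)
$r{\left(W \right)} = - 7 W$
$p{\left(u,X \right)} = \frac{-6 + X}{X + u}$
$j{\left(A,K \right)} = - \frac{-6 + A}{5 \left(1 + A\right)}$ ($j{\left(A,K \right)} = - \frac{\frac{1}{A + 1} \left(-6 + A\right)}{5} = - \frac{\frac{1}{1 + A} \left(-6 + A\right)}{5} = - \frac{-6 + A}{5 \left(1 + A\right)}$)
$- 15 j{\left(30,r{\left(-6 \right)} \right)} = - 15 \frac{6 - 30}{5 \left(1 + 30\right)} = - 15 \frac{6 - 30}{5 \cdot 31} = - 15 \cdot \frac{1}{5} \cdot \frac{1}{31} \left(-24\right) = \left(-15\right) \left(- \frac{24}{155}\right) = \frac{72}{31}$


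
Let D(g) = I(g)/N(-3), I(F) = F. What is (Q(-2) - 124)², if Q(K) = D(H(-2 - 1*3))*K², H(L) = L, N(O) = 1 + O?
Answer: 12996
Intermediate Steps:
D(g) = -g/2 (D(g) = g/(1 - 3) = g/(-2) = g*(-½) = -g/2)
Q(K) = 5*K²/2 (Q(K) = (-(-2 - 1*3)/2)*K² = (-(-2 - 3)/2)*K² = (-½*(-5))*K² = 5*K²/2)
(Q(-2) - 124)² = ((5/2)*(-2)² - 124)² = ((5/2)*4 - 124)² = (10 - 124)² = (-114)² = 12996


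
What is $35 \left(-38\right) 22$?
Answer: $-29260$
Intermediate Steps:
$35 \left(-38\right) 22 = \left(-1330\right) 22 = -29260$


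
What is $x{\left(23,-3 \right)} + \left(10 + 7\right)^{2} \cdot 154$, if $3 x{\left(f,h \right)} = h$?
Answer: $44505$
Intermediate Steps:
$x{\left(f,h \right)} = \frac{h}{3}$
$x{\left(23,-3 \right)} + \left(10 + 7\right)^{2} \cdot 154 = \frac{1}{3} \left(-3\right) + \left(10 + 7\right)^{2} \cdot 154 = -1 + 17^{2} \cdot 154 = -1 + 289 \cdot 154 = -1 + 44506 = 44505$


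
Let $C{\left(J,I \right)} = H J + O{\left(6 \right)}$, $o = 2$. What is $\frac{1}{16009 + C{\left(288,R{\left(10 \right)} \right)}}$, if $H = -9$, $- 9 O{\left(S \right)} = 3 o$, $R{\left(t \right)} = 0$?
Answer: $\frac{3}{40249} \approx 7.4536 \cdot 10^{-5}$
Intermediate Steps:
$O{\left(S \right)} = - \frac{2}{3}$ ($O{\left(S \right)} = - \frac{3 \cdot 2}{9} = \left(- \frac{1}{9}\right) 6 = - \frac{2}{3}$)
$C{\left(J,I \right)} = - \frac{2}{3} - 9 J$ ($C{\left(J,I \right)} = - 9 J - \frac{2}{3} = - \frac{2}{3} - 9 J$)
$\frac{1}{16009 + C{\left(288,R{\left(10 \right)} \right)}} = \frac{1}{16009 - \frac{7778}{3}} = \frac{1}{\frac{40249}{3}} = \frac{3}{40249}$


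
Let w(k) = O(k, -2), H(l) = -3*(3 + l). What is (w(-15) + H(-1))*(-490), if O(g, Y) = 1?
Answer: 2450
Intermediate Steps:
H(l) = -9 - 3*l
w(k) = 1
(w(-15) + H(-1))*(-490) = (1 + (-9 - 3*(-1)))*(-490) = (1 + (-9 + 3))*(-490) = (1 - 6)*(-490) = -5*(-490) = 2450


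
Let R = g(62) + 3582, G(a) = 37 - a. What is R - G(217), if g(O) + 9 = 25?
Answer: 3778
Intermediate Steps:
g(O) = 16 (g(O) = -9 + 25 = 16)
R = 3598 (R = 16 + 3582 = 3598)
R - G(217) = 3598 - (37 - 1*217) = 3598 - (37 - 217) = 3598 - 1*(-180) = 3598 + 180 = 3778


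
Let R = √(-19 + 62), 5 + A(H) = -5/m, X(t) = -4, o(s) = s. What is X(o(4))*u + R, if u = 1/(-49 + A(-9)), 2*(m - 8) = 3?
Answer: 19/259 + √43 ≈ 6.6308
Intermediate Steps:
m = 19/2 (m = 8 + (½)*3 = 8 + 3/2 = 19/2 ≈ 9.5000)
A(H) = -105/19 (A(H) = -5 - 5/19/2 = -5 - 5*2/19 = -5 - 10/19 = -105/19)
R = √43 ≈ 6.5574
u = -19/1036 (u = 1/(-49 - 105/19) = 1/(-1036/19) = -19/1036 ≈ -0.018340)
X(o(4))*u + R = -4*(-19/1036) + √43 = 19/259 + √43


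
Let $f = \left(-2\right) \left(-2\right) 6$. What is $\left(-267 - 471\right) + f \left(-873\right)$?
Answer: $-21690$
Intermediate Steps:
$f = 24$ ($f = 4 \cdot 6 = 24$)
$\left(-267 - 471\right) + f \left(-873\right) = \left(-267 - 471\right) + 24 \left(-873\right) = -738 - 20952 = -21690$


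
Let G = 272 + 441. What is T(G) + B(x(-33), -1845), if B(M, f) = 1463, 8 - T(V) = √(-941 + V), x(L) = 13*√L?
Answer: 1471 - 2*I*√57 ≈ 1471.0 - 15.1*I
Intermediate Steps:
G = 713
T(V) = 8 - √(-941 + V)
T(G) + B(x(-33), -1845) = (8 - √(-941 + 713)) + 1463 = (8 - √(-228)) + 1463 = (8 - 2*I*√57) + 1463 = 1471 - 2*I*√57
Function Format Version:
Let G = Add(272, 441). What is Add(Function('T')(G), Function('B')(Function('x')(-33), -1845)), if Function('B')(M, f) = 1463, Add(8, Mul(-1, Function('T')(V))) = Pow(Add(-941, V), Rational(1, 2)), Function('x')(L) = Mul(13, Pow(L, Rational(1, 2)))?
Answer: Add(1471, Mul(-2, I, Pow(57, Rational(1, 2)))) ≈ Add(1471.0, Mul(-15.100, I))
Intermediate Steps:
G = 713
Function('T')(V) = Add(8, Mul(-1, Pow(Add(-941, V), Rational(1, 2))))
Add(Function('T')(G), Function('B')(Function('x')(-33), -1845)) = Add(Add(8, Mul(-1, Pow(Add(-941, 713), Rational(1, 2)))), 1463) = Add(Add(8, Mul(-1, Pow(-228, Rational(1, 2)))), 1463) = Add(Add(8, Mul(-1, Mul(2, I, Pow(57, Rational(1, 2))))), 1463) = Add(Add(8, Mul(-2, I, Pow(57, Rational(1, 2)))), 1463) = Add(1471, Mul(-2, I, Pow(57, Rational(1, 2))))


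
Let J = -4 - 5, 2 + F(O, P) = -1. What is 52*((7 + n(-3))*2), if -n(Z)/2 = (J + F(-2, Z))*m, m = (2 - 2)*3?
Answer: 728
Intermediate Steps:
F(O, P) = -3 (F(O, P) = -2 - 1 = -3)
J = -9
m = 0 (m = 0*3 = 0)
n(Z) = 0 (n(Z) = -2*(-9 - 3)*0 = -(-24)*0 = -2*0 = 0)
52*((7 + n(-3))*2) = 52*((7 + 0)*2) = 52*(7*2) = 52*14 = 728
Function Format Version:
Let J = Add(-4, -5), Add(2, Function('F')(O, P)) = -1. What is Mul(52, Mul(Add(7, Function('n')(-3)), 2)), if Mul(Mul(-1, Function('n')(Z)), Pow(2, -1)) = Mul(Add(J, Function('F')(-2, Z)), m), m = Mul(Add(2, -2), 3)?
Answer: 728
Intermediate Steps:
Function('F')(O, P) = -3 (Function('F')(O, P) = Add(-2, -1) = -3)
J = -9
m = 0 (m = Mul(0, 3) = 0)
Function('n')(Z) = 0 (Function('n')(Z) = Mul(-2, Mul(Add(-9, -3), 0)) = Mul(-2, Mul(-12, 0)) = Mul(-2, 0) = 0)
Mul(52, Mul(Add(7, Function('n')(-3)), 2)) = Mul(52, Mul(Add(7, 0), 2)) = Mul(52, Mul(7, 2)) = Mul(52, 14) = 728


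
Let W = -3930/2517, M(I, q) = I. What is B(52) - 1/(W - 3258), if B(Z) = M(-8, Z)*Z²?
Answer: -59158587065/2734772 ≈ -21632.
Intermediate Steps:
W = -1310/839 (W = -3930*1/2517 = -1310/839 ≈ -1.5614)
B(Z) = -8*Z²
B(52) - 1/(W - 3258) = -8*52² - 1/(-1310/839 - 3258) = -8*2704 - 1/(-2734772/839) = -21632 - 1*(-839/2734772) = -21632 + 839/2734772 = -59158587065/2734772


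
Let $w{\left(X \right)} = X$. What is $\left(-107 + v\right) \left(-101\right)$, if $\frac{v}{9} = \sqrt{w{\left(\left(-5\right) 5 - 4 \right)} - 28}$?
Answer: $10807 - 909 i \sqrt{57} \approx 10807.0 - 6862.8 i$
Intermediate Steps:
$v = 9 i \sqrt{57}$ ($v = 9 \sqrt{\left(\left(-5\right) 5 - 4\right) - 28} = 9 \sqrt{\left(-25 - 4\right) - 28} = 9 \sqrt{-29 - 28} = 9 \sqrt{-57} = 9 i \sqrt{57} \approx 67.948 i$)
$\left(-107 + v\right) \left(-101\right) = \left(-107 + 9 i \sqrt{57}\right) \left(-101\right) = 10807 - 909 i \sqrt{57}$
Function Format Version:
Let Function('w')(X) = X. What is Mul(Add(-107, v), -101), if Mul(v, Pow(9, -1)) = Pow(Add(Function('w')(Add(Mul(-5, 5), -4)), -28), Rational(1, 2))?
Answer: Add(10807, Mul(-909, I, Pow(57, Rational(1, 2)))) ≈ Add(10807., Mul(-6862.8, I))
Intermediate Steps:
v = Mul(9, I, Pow(57, Rational(1, 2))) (v = Mul(9, Pow(Add(Add(Mul(-5, 5), -4), -28), Rational(1, 2))) = Mul(9, Pow(Add(Add(-25, -4), -28), Rational(1, 2))) = Mul(9, Pow(Add(-29, -28), Rational(1, 2))) = Mul(9, Pow(-57, Rational(1, 2))) = Mul(9, Mul(I, Pow(57, Rational(1, 2)))) = Mul(9, I, Pow(57, Rational(1, 2))) ≈ Mul(67.948, I))
Mul(Add(-107, v), -101) = Mul(Add(-107, Mul(9, I, Pow(57, Rational(1, 2)))), -101) = Add(10807, Mul(-909, I, Pow(57, Rational(1, 2))))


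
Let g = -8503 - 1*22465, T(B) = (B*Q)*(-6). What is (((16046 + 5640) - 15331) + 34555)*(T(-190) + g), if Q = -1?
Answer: -1313538280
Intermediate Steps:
T(B) = 6*B (T(B) = (B*(-1))*(-6) = -B*(-6) = 6*B)
g = -30968 (g = -8503 - 22465 = -30968)
(((16046 + 5640) - 15331) + 34555)*(T(-190) + g) = (((16046 + 5640) - 15331) + 34555)*(6*(-190) - 30968) = ((21686 - 15331) + 34555)*(-1140 - 30968) = (6355 + 34555)*(-32108) = 40910*(-32108) = -1313538280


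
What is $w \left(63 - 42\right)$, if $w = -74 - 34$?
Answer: $-2268$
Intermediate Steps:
$w = -108$ ($w = -74 - 34 = -108$)
$w \left(63 - 42\right) = - 108 \left(63 - 42\right) = \left(-108\right) 21 = -2268$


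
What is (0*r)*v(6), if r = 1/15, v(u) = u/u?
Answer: 0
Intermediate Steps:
v(u) = 1
r = 1/15 ≈ 0.066667
(0*r)*v(6) = (0*(1/15))*1 = 0*1 = 0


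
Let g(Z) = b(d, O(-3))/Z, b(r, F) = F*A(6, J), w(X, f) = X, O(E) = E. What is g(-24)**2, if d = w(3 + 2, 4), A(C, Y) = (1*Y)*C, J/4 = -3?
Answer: 81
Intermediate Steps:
J = -12 (J = 4*(-3) = -12)
A(C, Y) = C*Y (A(C, Y) = Y*C = C*Y)
d = 5 (d = 3 + 2 = 5)
b(r, F) = -72*F (b(r, F) = F*(6*(-12)) = F*(-72) = -72*F)
g(Z) = 216/Z (g(Z) = (-72*(-3))/Z = 216/Z)
g(-24)**2 = (216/(-24))**2 = (216*(-1/24))**2 = (-9)**2 = 81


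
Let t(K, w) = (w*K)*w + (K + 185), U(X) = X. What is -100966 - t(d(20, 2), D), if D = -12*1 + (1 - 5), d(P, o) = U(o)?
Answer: -101665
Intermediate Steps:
d(P, o) = o
D = -16 (D = -12 - 4 = -16)
t(K, w) = 185 + K + K*w² (t(K, w) = (K*w)*w + (185 + K) = K*w² + (185 + K) = 185 + K + K*w²)
-100966 - t(d(20, 2), D) = -100966 - (185 + 2 + 2*(-16)²) = -100966 - (185 + 2 + 2*256) = -100966 - (185 + 2 + 512) = -100966 - 1*699 = -100966 - 699 = -101665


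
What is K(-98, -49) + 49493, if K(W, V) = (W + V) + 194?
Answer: 49540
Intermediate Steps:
K(W, V) = 194 + V + W (K(W, V) = (V + W) + 194 = 194 + V + W)
K(-98, -49) + 49493 = (194 - 49 - 98) + 49493 = 47 + 49493 = 49540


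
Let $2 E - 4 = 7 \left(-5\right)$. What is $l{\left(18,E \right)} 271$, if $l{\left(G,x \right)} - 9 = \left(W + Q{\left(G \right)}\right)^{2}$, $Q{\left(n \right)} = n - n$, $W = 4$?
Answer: $6775$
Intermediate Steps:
$E = - \frac{31}{2}$ ($E = 2 + \frac{7 \left(-5\right)}{2} = 2 + \frac{1}{2} \left(-35\right) = 2 - \frac{35}{2} = - \frac{31}{2} \approx -15.5$)
$Q{\left(n \right)} = 0$
$l{\left(G,x \right)} = 25$ ($l{\left(G,x \right)} = 9 + \left(4 + 0\right)^{2} = 9 + 4^{2} = 9 + 16 = 25$)
$l{\left(18,E \right)} 271 = 25 \cdot 271 = 6775$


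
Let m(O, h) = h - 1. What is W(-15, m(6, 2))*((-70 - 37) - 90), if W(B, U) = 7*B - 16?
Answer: 23837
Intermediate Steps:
m(O, h) = -1 + h
W(B, U) = -16 + 7*B
W(-15, m(6, 2))*((-70 - 37) - 90) = (-16 + 7*(-15))*((-70 - 37) - 90) = (-16 - 105)*(-107 - 90) = -121*(-197) = 23837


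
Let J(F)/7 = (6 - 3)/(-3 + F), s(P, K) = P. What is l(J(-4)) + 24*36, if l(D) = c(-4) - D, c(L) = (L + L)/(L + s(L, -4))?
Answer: 868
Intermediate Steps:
c(L) = 1 (c(L) = (L + L)/(L + L) = (2*L)/((2*L)) = (2*L)*(1/(2*L)) = 1)
J(F) = 21/(-3 + F) (J(F) = 7*((6 - 3)/(-3 + F)) = 7*(3/(-3 + F)) = 21/(-3 + F))
l(D) = 1 - D
l(J(-4)) + 24*36 = (1 - 21/(-3 - 4)) + 24*36 = (1 - 21/(-7)) + 864 = (1 - 21*(-1)/7) + 864 = (1 - 1*(-3)) + 864 = (1 + 3) + 864 = 4 + 864 = 868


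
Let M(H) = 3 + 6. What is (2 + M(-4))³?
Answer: 1331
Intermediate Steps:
M(H) = 9
(2 + M(-4))³ = (2 + 9)³ = 11³ = 1331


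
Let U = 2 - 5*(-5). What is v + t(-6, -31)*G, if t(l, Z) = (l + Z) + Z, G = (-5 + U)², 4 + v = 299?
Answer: -32617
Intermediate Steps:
v = 295 (v = -4 + 299 = 295)
U = 27 (U = 2 + 25 = 27)
G = 484 (G = (-5 + 27)² = 22² = 484)
t(l, Z) = l + 2*Z (t(l, Z) = (Z + l) + Z = l + 2*Z)
v + t(-6, -31)*G = 295 + (-6 + 2*(-31))*484 = 295 + (-6 - 62)*484 = 295 - 68*484 = 295 - 32912 = -32617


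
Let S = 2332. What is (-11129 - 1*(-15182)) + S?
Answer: 6385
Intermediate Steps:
(-11129 - 1*(-15182)) + S = (-11129 - 1*(-15182)) + 2332 = (-11129 + 15182) + 2332 = 4053 + 2332 = 6385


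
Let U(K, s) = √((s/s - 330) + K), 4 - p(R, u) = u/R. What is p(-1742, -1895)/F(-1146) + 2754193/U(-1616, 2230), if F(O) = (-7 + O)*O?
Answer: 1691/767256932 - 2754193*I*√1945/1945 ≈ 2.204e-6 - 62450.0*I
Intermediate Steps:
p(R, u) = 4 - u/R
F(O) = O*(-7 + O)
U(K, s) = √(-329 + K) (U(K, s) = √((1 - 330) + K) = √(-329 + K))
p(-1742, -1895)/F(-1146) + 2754193/U(-1616, 2230) = (4 - 1*(-1895)/(-1742))/((-1146*(-7 - 1146))) + 2754193/(√(-329 - 1616)) = (4 - 1*(-1895)*(-1/1742))/((-1146*(-1153))) + 2754193/(√(-1945)) = (4 - 1895/1742)/1321338 + 2754193/((I*√1945)) = (5073/1742)*(1/1321338) + 2754193*(-I*√1945/1945) = 1691/767256932 - 2754193*I*√1945/1945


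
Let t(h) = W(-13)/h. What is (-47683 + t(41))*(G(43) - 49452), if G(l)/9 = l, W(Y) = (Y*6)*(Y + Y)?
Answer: 95822718375/41 ≈ 2.3371e+9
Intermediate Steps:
W(Y) = 12*Y**2 (W(Y) = (6*Y)*(2*Y) = 12*Y**2)
G(l) = 9*l
t(h) = 2028/h (t(h) = (12*(-13)**2)/h = (12*169)/h = 2028/h)
(-47683 + t(41))*(G(43) - 49452) = (-47683 + 2028/41)*(9*43 - 49452) = (-47683 + 2028*(1/41))*(387 - 49452) = (-47683 + 2028/41)*(-49065) = -1952975/41*(-49065) = 95822718375/41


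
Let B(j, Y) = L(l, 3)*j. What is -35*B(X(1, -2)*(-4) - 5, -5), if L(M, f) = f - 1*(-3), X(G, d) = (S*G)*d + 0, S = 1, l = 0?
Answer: -630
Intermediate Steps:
X(G, d) = G*d (X(G, d) = (1*G)*d + 0 = G*d + 0 = G*d)
L(M, f) = 3 + f (L(M, f) = f + 3 = 3 + f)
B(j, Y) = 6*j (B(j, Y) = (3 + 3)*j = 6*j)
-35*B(X(1, -2)*(-4) - 5, -5) = -210*((1*(-2))*(-4) - 5) = -210*(-2*(-4) - 5) = -210*(8 - 5) = -210*3 = -35*18 = -630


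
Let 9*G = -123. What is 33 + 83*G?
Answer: -3304/3 ≈ -1101.3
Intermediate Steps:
G = -41/3 (G = (⅑)*(-123) = -41/3 ≈ -13.667)
33 + 83*G = 33 + 83*(-41/3) = 33 - 3403/3 = -3304/3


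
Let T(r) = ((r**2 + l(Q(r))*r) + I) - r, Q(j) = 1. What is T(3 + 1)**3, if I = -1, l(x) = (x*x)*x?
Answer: 3375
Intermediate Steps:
l(x) = x**3 (l(x) = x**2*x = x**3)
T(r) = -1 + r**2 (T(r) = ((r**2 + 1**3*r) - 1) - r = ((r**2 + 1*r) - 1) - r = ((r**2 + r) - 1) - r = ((r + r**2) - 1) - r = (-1 + r + r**2) - r = -1 + r**2)
T(3 + 1)**3 = (-1 + (3 + 1)**2)**3 = (-1 + 4**2)**3 = (-1 + 16)**3 = 15**3 = 3375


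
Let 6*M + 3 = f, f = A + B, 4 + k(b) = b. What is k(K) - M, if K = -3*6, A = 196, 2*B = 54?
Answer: -176/3 ≈ -58.667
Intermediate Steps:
B = 27 (B = (½)*54 = 27)
K = -18
k(b) = -4 + b
f = 223 (f = 196 + 27 = 223)
M = 110/3 (M = -½ + (⅙)*223 = -½ + 223/6 = 110/3 ≈ 36.667)
k(K) - M = (-4 - 18) - 1*110/3 = -22 - 110/3 = -176/3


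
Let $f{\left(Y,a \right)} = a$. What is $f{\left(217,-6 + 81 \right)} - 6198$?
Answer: $-6123$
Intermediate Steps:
$f{\left(217,-6 + 81 \right)} - 6198 = \left(-6 + 81\right) - 6198 = 75 - 6198 = -6123$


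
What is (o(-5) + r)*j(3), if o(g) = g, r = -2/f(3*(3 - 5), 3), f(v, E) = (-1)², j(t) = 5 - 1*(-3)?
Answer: -56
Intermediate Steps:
j(t) = 8 (j(t) = 5 + 3 = 8)
f(v, E) = 1
r = -2 (r = -2/1 = -2*1 = -2)
(o(-5) + r)*j(3) = (-5 - 2)*8 = -7*8 = -56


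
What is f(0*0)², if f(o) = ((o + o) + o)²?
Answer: 0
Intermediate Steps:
f(o) = 9*o² (f(o) = (2*o + o)² = (3*o)² = 9*o²)
f(0*0)² = (9*(0*0)²)² = (9*0²)² = (9*0)² = 0² = 0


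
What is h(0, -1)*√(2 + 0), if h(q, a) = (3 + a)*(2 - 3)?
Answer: -2*√2 ≈ -2.8284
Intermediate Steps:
h(q, a) = -3 - a (h(q, a) = (3 + a)*(-1) = -3 - a)
h(0, -1)*√(2 + 0) = (-3 - 1*(-1))*√(2 + 0) = (-3 + 1)*√2 = -2*√2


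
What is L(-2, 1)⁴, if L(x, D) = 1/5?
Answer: 1/625 ≈ 0.0016000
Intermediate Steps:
L(x, D) = ⅕
L(-2, 1)⁴ = (⅕)⁴ = 1/625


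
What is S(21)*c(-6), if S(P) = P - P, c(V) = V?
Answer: 0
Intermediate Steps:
S(P) = 0
S(21)*c(-6) = 0*(-6) = 0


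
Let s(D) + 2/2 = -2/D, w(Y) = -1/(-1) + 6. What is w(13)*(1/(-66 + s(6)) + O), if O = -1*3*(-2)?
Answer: 8463/202 ≈ 41.896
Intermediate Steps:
w(Y) = 7 (w(Y) = -1*(-1) + 6 = 1 + 6 = 7)
s(D) = -1 - 2/D
O = 6 (O = -3*(-2) = 6)
w(13)*(1/(-66 + s(6)) + O) = 7*(1/(-66 + (-2 - 1*6)/6) + 6) = 7*(1/(-66 + (-2 - 6)/6) + 6) = 7*(1/(-66 + (⅙)*(-8)) + 6) = 7*(1/(-66 - 4/3) + 6) = 7*(1/(-202/3) + 6) = 7*(-3/202 + 6) = 7*(1209/202) = 8463/202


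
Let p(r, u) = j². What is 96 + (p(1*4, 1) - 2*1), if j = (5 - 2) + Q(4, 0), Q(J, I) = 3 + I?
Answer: 130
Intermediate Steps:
j = 6 (j = (5 - 2) + (3 + 0) = 3 + 3 = 6)
p(r, u) = 36 (p(r, u) = 6² = 36)
96 + (p(1*4, 1) - 2*1) = 96 + (36 - 2*1) = 96 + (36 - 2) = 96 + 34 = 130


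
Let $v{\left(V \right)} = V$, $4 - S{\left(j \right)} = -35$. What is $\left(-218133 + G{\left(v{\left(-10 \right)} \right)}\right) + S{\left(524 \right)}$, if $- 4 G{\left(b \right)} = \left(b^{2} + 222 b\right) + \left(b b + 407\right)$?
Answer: $- \frac{870763}{4} \approx -2.1769 \cdot 10^{5}$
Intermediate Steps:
$S{\left(j \right)} = 39$ ($S{\left(j \right)} = 4 - -35 = 4 + 35 = 39$)
$G{\left(b \right)} = - \frac{407}{4} - \frac{111 b}{2} - \frac{b^{2}}{2}$ ($G{\left(b \right)} = - \frac{\left(b^{2} + 222 b\right) + \left(b b + 407\right)}{4} = - \frac{\left(b^{2} + 222 b\right) + \left(b^{2} + 407\right)}{4} = - \frac{\left(b^{2} + 222 b\right) + \left(407 + b^{2}\right)}{4} = - \frac{407 + 2 b^{2} + 222 b}{4} = - \frac{407}{4} - \frac{111 b}{2} - \frac{b^{2}}{2}$)
$\left(-218133 + G{\left(v{\left(-10 \right)} \right)}\right) + S{\left(524 \right)} = \left(-218133 - \left(- \frac{1813}{4} + 50\right)\right) + 39 = \left(-218133 - - \frac{1613}{4}\right) + 39 = \left(-218133 + \frac{1613}{4}\right) + 39 = - \frac{870919}{4} + 39 = - \frac{870763}{4}$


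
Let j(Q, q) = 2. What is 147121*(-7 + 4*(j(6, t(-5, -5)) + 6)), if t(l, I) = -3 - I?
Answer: 3678025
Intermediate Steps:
147121*(-7 + 4*(j(6, t(-5, -5)) + 6)) = 147121*(-7 + 4*(2 + 6)) = 147121*(-7 + 4*8) = 147121*(-7 + 32) = 147121*25 = 3678025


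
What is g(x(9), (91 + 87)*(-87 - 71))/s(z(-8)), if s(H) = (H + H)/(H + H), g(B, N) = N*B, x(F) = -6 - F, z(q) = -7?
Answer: 421860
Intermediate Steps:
g(B, N) = B*N
s(H) = 1 (s(H) = (2*H)/((2*H)) = (2*H)*(1/(2*H)) = 1)
g(x(9), (91 + 87)*(-87 - 71))/s(z(-8)) = ((-6 - 1*9)*((91 + 87)*(-87 - 71)))/1 = ((-6 - 9)*(178*(-158)))*1 = -15*(-28124)*1 = 421860*1 = 421860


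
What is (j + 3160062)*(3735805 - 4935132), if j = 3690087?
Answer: -8215568649723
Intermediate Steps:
(j + 3160062)*(3735805 - 4935132) = (3690087 + 3160062)*(3735805 - 4935132) = 6850149*(-1199327) = -8215568649723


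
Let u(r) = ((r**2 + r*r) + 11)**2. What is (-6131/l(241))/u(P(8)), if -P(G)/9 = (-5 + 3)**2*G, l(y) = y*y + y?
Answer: -6131/1605165973638722 ≈ -3.8195e-12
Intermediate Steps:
l(y) = y + y**2 (l(y) = y**2 + y = y + y**2)
P(G) = -36*G (P(G) = -9*(-5 + 3)**2*G = -9*(-2)**2*G = -36*G)
u(r) = (11 + 2*r**2)**2 (u(r) = ((r**2 + r**2) + 11)**2 = (2*r**2 + 11)**2 = (11 + 2*r**2)**2)
(-6131/l(241))/u(P(8)) = (-6131*1/(241*(1 + 241)))/((11 + 2*(-36*8)**2)**2) = (-6131/(241*242))/((11 + 2*(-288)**2)**2) = (-6131/58322)/((11 + 2*82944)**2) = (-6131*1/58322)/((11 + 165888)**2) = -6131/(58322*(165899**2)) = -6131/58322/27522478201 = -6131/58322*1/27522478201 = -6131/1605165973638722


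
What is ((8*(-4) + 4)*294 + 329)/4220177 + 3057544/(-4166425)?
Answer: -12936304122063/17583050957225 ≈ -0.73573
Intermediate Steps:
((8*(-4) + 4)*294 + 329)/4220177 + 3057544/(-4166425) = ((-32 + 4)*294 + 329)*(1/4220177) + 3057544*(-1/4166425) = (-28*294 + 329)*(1/4220177) - 3057544/4166425 = (-8232 + 329)*(1/4220177) - 3057544/4166425 = -7903*1/4220177 - 3057544/4166425 = -7903/4220177 - 3057544/4166425 = -12936304122063/17583050957225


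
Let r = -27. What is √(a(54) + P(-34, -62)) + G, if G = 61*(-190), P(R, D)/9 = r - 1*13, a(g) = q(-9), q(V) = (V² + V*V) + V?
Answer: -11590 + 3*I*√23 ≈ -11590.0 + 14.387*I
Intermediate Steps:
q(V) = V + 2*V² (q(V) = (V² + V²) + V = 2*V² + V = V + 2*V²)
a(g) = 153 (a(g) = -9*(1 + 2*(-9)) = -9*(1 - 18) = -9*(-17) = 153)
P(R, D) = -360 (P(R, D) = 9*(-27 - 1*13) = 9*(-27 - 13) = 9*(-40) = -360)
G = -11590
√(a(54) + P(-34, -62)) + G = √(153 - 360) - 11590 = √(-207) - 11590 = 3*I*√23 - 11590 = -11590 + 3*I*√23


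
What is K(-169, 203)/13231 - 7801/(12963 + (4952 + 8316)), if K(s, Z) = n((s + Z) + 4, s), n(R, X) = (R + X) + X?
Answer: -111084331/347062361 ≈ -0.32007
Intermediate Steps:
n(R, X) = R + 2*X
K(s, Z) = 4 + Z + 3*s (K(s, Z) = ((s + Z) + 4) + 2*s = ((Z + s) + 4) + 2*s = (4 + Z + s) + 2*s = 4 + Z + 3*s)
K(-169, 203)/13231 - 7801/(12963 + (4952 + 8316)) = (4 + 203 + 3*(-169))/13231 - 7801/(12963 + (4952 + 8316)) = (4 + 203 - 507)*(1/13231) - 7801/(12963 + 13268) = -300*1/13231 - 7801/26231 = -300/13231 - 7801*1/26231 = -300/13231 - 7801/26231 = -111084331/347062361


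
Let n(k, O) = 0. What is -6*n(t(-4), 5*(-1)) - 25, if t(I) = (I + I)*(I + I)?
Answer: -25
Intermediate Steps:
t(I) = 4*I² (t(I) = (2*I)*(2*I) = 4*I²)
-6*n(t(-4), 5*(-1)) - 25 = -6*0 - 25 = 0 - 25 = -25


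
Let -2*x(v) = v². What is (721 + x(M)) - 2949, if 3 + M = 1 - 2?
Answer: -2236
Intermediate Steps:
M = -4 (M = -3 + (1 - 2) = -3 - 1 = -4)
x(v) = -v²/2
(721 + x(M)) - 2949 = (721 - ½*(-4)²) - 2949 = (721 - ½*16) - 2949 = (721 - 8) - 2949 = 713 - 2949 = -2236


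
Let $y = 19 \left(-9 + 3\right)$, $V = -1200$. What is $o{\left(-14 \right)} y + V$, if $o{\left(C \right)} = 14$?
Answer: $-2796$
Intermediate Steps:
$y = -114$ ($y = 19 \left(-6\right) = -114$)
$o{\left(-14 \right)} y + V = 14 \left(-114\right) - 1200 = -1596 - 1200 = -2796$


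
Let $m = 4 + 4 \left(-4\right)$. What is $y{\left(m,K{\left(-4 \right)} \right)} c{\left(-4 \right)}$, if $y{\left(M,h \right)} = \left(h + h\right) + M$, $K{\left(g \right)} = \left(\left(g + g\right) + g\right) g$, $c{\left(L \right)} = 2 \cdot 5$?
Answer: $840$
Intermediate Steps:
$m = -12$ ($m = 4 - 16 = -12$)
$c{\left(L \right)} = 10$
$K{\left(g \right)} = 3 g^{2}$ ($K{\left(g \right)} = \left(2 g + g\right) g = 3 g g = 3 g^{2}$)
$y{\left(M,h \right)} = M + 2 h$ ($y{\left(M,h \right)} = 2 h + M = M + 2 h$)
$y{\left(m,K{\left(-4 \right)} \right)} c{\left(-4 \right)} = \left(-12 + 2 \cdot 3 \left(-4\right)^{2}\right) 10 = \left(-12 + 2 \cdot 3 \cdot 16\right) 10 = \left(-12 + 2 \cdot 48\right) 10 = \left(-12 + 96\right) 10 = 84 \cdot 10 = 840$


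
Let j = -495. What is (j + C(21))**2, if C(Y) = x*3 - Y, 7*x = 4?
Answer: 12960000/49 ≈ 2.6449e+5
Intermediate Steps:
x = 4/7 (x = (1/7)*4 = 4/7 ≈ 0.57143)
C(Y) = 12/7 - Y (C(Y) = (4/7)*3 - Y = 12/7 - Y)
(j + C(21))**2 = (-495 + (12/7 - 1*21))**2 = (-495 + (12/7 - 21))**2 = (-495 - 135/7)**2 = (-3600/7)**2 = 12960000/49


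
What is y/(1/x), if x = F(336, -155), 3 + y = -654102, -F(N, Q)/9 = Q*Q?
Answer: 141433853625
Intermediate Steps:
F(N, Q) = -9*Q² (F(N, Q) = -9*Q*Q = -9*Q²)
y = -654105 (y = -3 - 654102 = -654105)
x = -216225 (x = -9*(-155)² = -9*24025 = -216225)
y/(1/x) = -654105/(1/(-216225)) = -654105/(-1/216225) = -654105*(-216225) = 141433853625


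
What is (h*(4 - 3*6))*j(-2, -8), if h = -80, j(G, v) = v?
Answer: -8960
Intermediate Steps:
(h*(4 - 3*6))*j(-2, -8) = -80*(4 - 3*6)*(-8) = -80*(4 - 18)*(-8) = -80*(-14)*(-8) = 1120*(-8) = -8960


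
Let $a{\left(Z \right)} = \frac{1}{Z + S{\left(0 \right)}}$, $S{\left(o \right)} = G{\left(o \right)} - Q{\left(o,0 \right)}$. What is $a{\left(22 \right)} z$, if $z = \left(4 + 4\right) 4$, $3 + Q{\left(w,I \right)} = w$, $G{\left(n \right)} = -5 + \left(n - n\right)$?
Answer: $\frac{8}{5} \approx 1.6$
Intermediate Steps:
$G{\left(n \right)} = -5$ ($G{\left(n \right)} = -5 + 0 = -5$)
$Q{\left(w,I \right)} = -3 + w$
$z = 32$ ($z = 8 \cdot 4 = 32$)
$S{\left(o \right)} = -2 - o$ ($S{\left(o \right)} = -5 - \left(-3 + o\right) = -2 - o$)
$a{\left(Z \right)} = \frac{1}{-2 + Z}$ ($a{\left(Z \right)} = \frac{1}{Z - 2} = \frac{1}{-2 + Z}$)
$a{\left(22 \right)} z = \frac{1}{-2 + 22} \cdot 32 = \frac{1}{20} \cdot 32 = \frac{8}{5}$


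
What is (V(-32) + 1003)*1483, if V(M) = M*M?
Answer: 3006041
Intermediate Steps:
V(M) = M²
(V(-32) + 1003)*1483 = ((-32)² + 1003)*1483 = (1024 + 1003)*1483 = 2027*1483 = 3006041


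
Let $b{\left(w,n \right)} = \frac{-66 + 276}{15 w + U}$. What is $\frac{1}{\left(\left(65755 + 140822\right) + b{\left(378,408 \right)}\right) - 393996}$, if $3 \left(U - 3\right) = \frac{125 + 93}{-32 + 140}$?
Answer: $- \frac{26261}{4921809387} \approx -5.3356 \cdot 10^{-6}$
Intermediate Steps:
$U = \frac{595}{162}$ ($U = 3 + \frac{\left(125 + 93\right) \frac{1}{-32 + 140}}{3} = 3 + \frac{218 \cdot \frac{1}{108}}{3} = 3 + \frac{1}{3} \cdot \frac{109}{54} = 3 + \frac{109}{162} = \frac{595}{162} \approx 3.6728$)
$b{\left(w,n \right)} = \frac{210}{\frac{595}{162} + 15 w}$ ($b{\left(w,n \right)} = \frac{-66 + 276}{15 w + \frac{595}{162}} = \frac{210}{\frac{595}{162} + 15 w}$)
$\frac{1}{\left(\left(65755 + 140822\right) + b{\left(378,408 \right)}\right) - 393996} = \frac{1}{\left(\left(65755 + 140822\right) + \frac{6804}{119 + 486 \cdot 378}\right) - 393996} = \frac{1}{\left(206577 + \frac{6804}{119 + 183708}\right) - 393996} = \frac{1}{\left(206577 + \frac{6804}{183827}\right) - 393996} = \frac{1}{\left(206577 + 6804 \cdot \frac{1}{183827}\right) - 393996} = \frac{1}{\left(206577 + \frac{972}{26261}\right) - 393996} = \frac{1}{\frac{5424919569}{26261} - 393996} = \frac{1}{- \frac{4921809387}{26261}} = - \frac{26261}{4921809387}$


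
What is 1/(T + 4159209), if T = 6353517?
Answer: 1/10512726 ≈ 9.5123e-8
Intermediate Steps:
1/(T + 4159209) = 1/(6353517 + 4159209) = 1/10512726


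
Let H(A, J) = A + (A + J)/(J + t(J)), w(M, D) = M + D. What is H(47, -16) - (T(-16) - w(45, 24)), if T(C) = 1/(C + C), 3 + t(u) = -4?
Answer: 84407/736 ≈ 114.68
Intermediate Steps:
t(u) = -7 (t(u) = -3 - 4 = -7)
w(M, D) = D + M
T(C) = 1/(2*C)
H(A, J) = A + (A + J)/(-7 + J) (H(A, J) = A + (A + J)/(J - 7) = A + (A + J)/(-7 + J))
H(47, -16) - (T(-16) - w(45, 24)) = (-16 - 6*47 + 47*(-16))/(-7 - 16) - ((1/2)/(-16) - (24 + 45)) = (-16 - 282 - 752)/(-23) - ((1/2)*(-1/16) - 1*69) = -1/23*(-1050) - (-1/32 - 69) = 1050/23 - 1*(-2209/32) = 1050/23 + 2209/32 = 84407/736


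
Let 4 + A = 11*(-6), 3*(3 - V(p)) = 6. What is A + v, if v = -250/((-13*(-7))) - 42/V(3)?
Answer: -10442/91 ≈ -114.75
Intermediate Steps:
V(p) = 1 (V(p) = 3 - ⅓*6 = 3 - 2 = 1)
v = -4072/91 (v = -250/((-13*(-7))) - 42/1 = -250/91 - 42*1 = -250*1/91 - 42 = -250/91 - 42 = -4072/91 ≈ -44.747)
A = -70 (A = -4 + 11*(-6) = -4 - 66 = -70)
A + v = -70 - 4072/91 = -10442/91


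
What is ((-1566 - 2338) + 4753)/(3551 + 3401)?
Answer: 849/6952 ≈ 0.12212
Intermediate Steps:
((-1566 - 2338) + 4753)/(3551 + 3401) = (-3904 + 4753)/6952 = 849*(1/6952) = 849/6952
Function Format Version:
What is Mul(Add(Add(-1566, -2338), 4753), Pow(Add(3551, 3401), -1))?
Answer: Rational(849, 6952) ≈ 0.12212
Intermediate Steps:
Mul(Add(Add(-1566, -2338), 4753), Pow(Add(3551, 3401), -1)) = Mul(Add(-3904, 4753), Pow(6952, -1)) = Mul(849, Rational(1, 6952)) = Rational(849, 6952)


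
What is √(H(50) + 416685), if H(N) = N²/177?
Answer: √13054766865/177 ≈ 645.52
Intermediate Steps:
H(N) = N²/177
√(H(50) + 416685) = √((1/177)*50² + 416685) = √((1/177)*2500 + 416685) = √(2500/177 + 416685) = √(73755745/177) = √13054766865/177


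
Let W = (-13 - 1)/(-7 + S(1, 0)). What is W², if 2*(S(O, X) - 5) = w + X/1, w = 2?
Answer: 196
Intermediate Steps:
S(O, X) = 6 + X/2 (S(O, X) = 5 + (2 + X/1)/2 = 5 + (2 + X*1)/2 = 5 + (2 + X)/2 = 5 + (1 + X/2) = 6 + X/2)
W = 14 (W = (-13 - 1)/(-7 + (6 + (½)*0)) = -14/(-7 + (6 + 0)) = -14/(-7 + 6) = -14/(-1) = -14*(-1) = 14)
W² = 14² = 196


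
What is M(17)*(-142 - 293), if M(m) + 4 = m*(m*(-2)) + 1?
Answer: 252735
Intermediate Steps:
M(m) = -3 - 2*m**2 (M(m) = -4 + (m*(m*(-2)) + 1) = -4 + (m*(-2*m) + 1) = -4 + (-2*m**2 + 1) = -4 + (1 - 2*m**2) = -3 - 2*m**2)
M(17)*(-142 - 293) = (-3 - 2*17**2)*(-142 - 293) = (-3 - 2*289)*(-435) = (-3 - 578)*(-435) = -581*(-435) = 252735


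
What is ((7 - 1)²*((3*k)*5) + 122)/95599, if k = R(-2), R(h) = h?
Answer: -958/95599 ≈ -0.010021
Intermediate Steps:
k = -2
((7 - 1)²*((3*k)*5) + 122)/95599 = ((7 - 1)²*((3*(-2))*5) + 122)/95599 = (6²*(-6*5) + 122)*(1/95599) = (36*(-30) + 122)*(1/95599) = (-1080 + 122)*(1/95599) = -958*1/95599 = -958/95599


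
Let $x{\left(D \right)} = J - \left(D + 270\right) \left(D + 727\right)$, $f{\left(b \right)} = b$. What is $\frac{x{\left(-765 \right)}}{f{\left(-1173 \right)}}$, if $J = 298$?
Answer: $\frac{18512}{1173} \approx 15.782$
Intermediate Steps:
$x{\left(D \right)} = 298 - \left(270 + D\right) \left(727 + D\right)$ ($x{\left(D \right)} = 298 - \left(D + 270\right) \left(D + 727\right) = 298 - \left(270 + D\right) \left(727 + D\right)$)
$\frac{x{\left(-765 \right)}}{f{\left(-1173 \right)}} = \frac{-195992 - \left(-765\right)^{2} - -762705}{-1173} = \left(-195992 - 585225 + 762705\right) \left(- \frac{1}{1173}\right) = \left(-18512\right) \left(- \frac{1}{1173}\right) = \frac{18512}{1173}$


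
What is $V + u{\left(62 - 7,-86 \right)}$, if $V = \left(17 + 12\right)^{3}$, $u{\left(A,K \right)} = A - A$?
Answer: $24389$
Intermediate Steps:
$u{\left(A,K \right)} = 0$
$V = 24389$ ($V = 29^{3} = 24389$)
$V + u{\left(62 - 7,-86 \right)} = 24389 + 0 = 24389$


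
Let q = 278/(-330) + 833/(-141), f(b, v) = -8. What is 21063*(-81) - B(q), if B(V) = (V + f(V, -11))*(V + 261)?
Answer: -102379537452259/60140025 ≈ -1.7024e+6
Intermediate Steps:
q = -52348/7755 (q = 278*(-1/330) + 833*(-1/141) = -139/165 - 833/141 = -52348/7755 ≈ -6.7502)
B(V) = (-8 + V)*(261 + V) (B(V) = (V - 8)*(V + 261) = (-8 + V)*(261 + V))
21063*(-81) - B(q) = 21063*(-81) - (-2088 + (-52348/7755)**2 + 253*(-52348/7755)) = -1706103 - (-2088 + 2740313104/60140025 - 1204004/705) = -1706103 - 1*(-225539620316/60140025) = -1706103 + 225539620316/60140025 = -102379537452259/60140025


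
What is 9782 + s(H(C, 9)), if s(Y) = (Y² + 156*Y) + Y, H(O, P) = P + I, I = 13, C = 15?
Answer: 13720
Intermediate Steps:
H(O, P) = 13 + P (H(O, P) = P + 13 = 13 + P)
s(Y) = Y² + 157*Y
9782 + s(H(C, 9)) = 9782 + (13 + 9)*(157 + (13 + 9)) = 9782 + 22*(157 + 22) = 9782 + 22*179 = 9782 + 3938 = 13720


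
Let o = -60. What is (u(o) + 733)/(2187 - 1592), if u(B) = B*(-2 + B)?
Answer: 4453/595 ≈ 7.4840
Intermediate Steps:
(u(o) + 733)/(2187 - 1592) = (-60*(-2 - 60) + 733)/(2187 - 1592) = (-60*(-62) + 733)/595 = (3720 + 733)*(1/595) = 4453*(1/595) = 4453/595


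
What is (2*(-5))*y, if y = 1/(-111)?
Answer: 10/111 ≈ 0.090090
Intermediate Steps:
y = -1/111 ≈ -0.0090090
(2*(-5))*y = (2*(-5))*(-1/111) = -10*(-1/111) = 10/111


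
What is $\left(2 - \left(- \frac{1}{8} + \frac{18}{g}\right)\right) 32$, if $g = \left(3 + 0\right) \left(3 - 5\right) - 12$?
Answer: $100$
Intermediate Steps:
$g = -18$ ($g = 3 \left(-2\right) - 12 = -6 - 12 = -18$)
$\left(2 - \left(- \frac{1}{8} + \frac{18}{g}\right)\right) 32 = \left(2 - \left(- \frac{1}{8} - 1\right)\right) 32 = \left(2 - - \frac{9}{8}\right) 32 = \left(2 + \left(1 + \frac{1}{8}\right)\right) 32 = \left(2 + \frac{9}{8}\right) 32 = \frac{25}{8} \cdot 32 = 100$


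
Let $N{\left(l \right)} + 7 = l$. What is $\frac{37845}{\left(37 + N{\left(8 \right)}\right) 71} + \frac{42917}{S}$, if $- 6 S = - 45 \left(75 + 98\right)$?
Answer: $\frac{329787907}{7001310} \approx 47.104$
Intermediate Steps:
$S = \frac{2595}{2}$ ($S = - \frac{\left(-45\right) \left(75 + 98\right)}{6} = - \frac{\left(-45\right) 173}{6} = \left(- \frac{1}{6}\right) \left(-7785\right) = \frac{2595}{2} \approx 1297.5$)
$N{\left(l \right)} = -7 + l$
$\frac{37845}{\left(37 + N{\left(8 \right)}\right) 71} + \frac{42917}{S} = \frac{37845}{\left(37 + \left(-7 + 8\right)\right) 71} + \frac{42917}{\frac{2595}{2}} = \frac{37845}{\left(37 + 1\right) 71} + 42917 \cdot \frac{2}{2595} = \frac{37845}{38 \cdot 71} + \frac{85834}{2595} = \frac{37845}{2698} + \frac{85834}{2595} = \frac{329787907}{7001310}$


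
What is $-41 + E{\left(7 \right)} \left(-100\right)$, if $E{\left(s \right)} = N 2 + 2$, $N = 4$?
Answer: $-1041$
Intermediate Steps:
$E{\left(s \right)} = 10$ ($E{\left(s \right)} = 4 \cdot 2 + 2 = 8 + 2 = 10$)
$-41 + E{\left(7 \right)} \left(-100\right) = -41 + 10 \left(-100\right) = -41 - 1000 = -1041$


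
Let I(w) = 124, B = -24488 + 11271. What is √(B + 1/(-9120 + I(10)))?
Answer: I*√267406399117/4498 ≈ 114.97*I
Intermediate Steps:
B = -13217
√(B + 1/(-9120 + I(10))) = √(-13217 + 1/(-9120 + 124)) = √(-13217 + 1/(-8996)) = √(-13217 - 1/8996) = √(-118900133/8996) = I*√267406399117/4498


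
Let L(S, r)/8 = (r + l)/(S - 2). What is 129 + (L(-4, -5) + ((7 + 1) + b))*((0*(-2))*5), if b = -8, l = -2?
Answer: 129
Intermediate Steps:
L(S, r) = 8*(-2 + r)/(-2 + S) (L(S, r) = 8*((r - 2)/(S - 2)) = 8*((-2 + r)/(-2 + S)) = 8*(-2 + r)/(-2 + S))
129 + (L(-4, -5) + ((7 + 1) + b))*((0*(-2))*5) = 129 + (8*(-2 - 5)/(-2 - 4) + ((7 + 1) - 8))*((0*(-2))*5) = 129 + (8*(-7)/(-6) + (8 - 8))*(0*5) = 129 + (8*(-1/6)*(-7) + 0)*0 = 129 + (28/3 + 0)*0 = 129 + (28/3)*0 = 129 + 0 = 129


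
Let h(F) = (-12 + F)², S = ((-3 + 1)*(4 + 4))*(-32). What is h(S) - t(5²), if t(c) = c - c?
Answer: 250000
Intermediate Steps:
S = 512 (S = -2*8*(-32) = -16*(-32) = 512)
t(c) = 0
h(S) - t(5²) = (-12 + 512)² - 1*0 = 500² + 0 = 250000 + 0 = 250000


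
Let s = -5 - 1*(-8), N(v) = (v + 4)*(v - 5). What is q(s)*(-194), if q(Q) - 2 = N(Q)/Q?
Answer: 1552/3 ≈ 517.33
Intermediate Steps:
N(v) = (-5 + v)*(4 + v) (N(v) = (4 + v)*(-5 + v) = (-5 + v)*(4 + v))
s = 3 (s = -5 + 8 = 3)
q(Q) = 2 + (-20 + Q² - Q)/Q
q(s)*(-194) = (1 + 3 - 20/3)*(-194) = -8/3*(-194) = 1552/3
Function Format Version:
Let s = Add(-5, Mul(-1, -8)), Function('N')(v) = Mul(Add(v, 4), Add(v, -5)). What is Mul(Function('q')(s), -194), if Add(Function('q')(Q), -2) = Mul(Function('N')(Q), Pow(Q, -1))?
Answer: Rational(1552, 3) ≈ 517.33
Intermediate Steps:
Function('N')(v) = Mul(Add(-5, v), Add(4, v)) (Function('N')(v) = Mul(Add(4, v), Add(-5, v)) = Mul(Add(-5, v), Add(4, v)))
s = 3 (s = Add(-5, 8) = 3)
Function('q')(Q) = Add(2, Mul(Pow(Q, -1), Add(-20, Pow(Q, 2), Mul(-1, Q)))) (Function('q')(Q) = Add(2, Mul(Add(-20, Pow(Q, 2), Mul(-1, Q)), Pow(Q, -1))) = Add(2, Mul(Pow(Q, -1), Add(-20, Pow(Q, 2), Mul(-1, Q)))))
Mul(Function('q')(s), -194) = Mul(Add(1, 3, Mul(-20, Pow(3, -1))), -194) = Mul(Add(1, 3, Mul(-20, Rational(1, 3))), -194) = Mul(Add(1, 3, Rational(-20, 3)), -194) = Mul(Rational(-8, 3), -194) = Rational(1552, 3)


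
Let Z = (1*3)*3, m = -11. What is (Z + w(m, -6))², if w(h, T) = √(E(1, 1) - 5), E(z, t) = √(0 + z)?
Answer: 77 + 36*I ≈ 77.0 + 36.0*I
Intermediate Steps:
Z = 9 (Z = 3*3 = 9)
E(z, t) = √z
w(h, T) = 2*I (w(h, T) = √(√1 - 5) = √(1 - 5) = √(-4) = 2*I)
(Z + w(m, -6))² = (9 + 2*I)²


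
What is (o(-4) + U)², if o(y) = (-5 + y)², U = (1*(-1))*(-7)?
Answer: 7744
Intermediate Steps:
U = 7 (U = -1*(-7) = 7)
(o(-4) + U)² = ((-5 - 4)² + 7)² = ((-9)² + 7)² = (81 + 7)² = 88² = 7744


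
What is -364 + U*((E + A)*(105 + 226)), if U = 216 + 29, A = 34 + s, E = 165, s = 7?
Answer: 16705206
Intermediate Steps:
A = 41 (A = 34 + 7 = 41)
U = 245
-364 + U*((E + A)*(105 + 226)) = -364 + 245*((165 + 41)*(105 + 226)) = -364 + 245*(206*331) = -364 + 245*68186 = -364 + 16705570 = 16705206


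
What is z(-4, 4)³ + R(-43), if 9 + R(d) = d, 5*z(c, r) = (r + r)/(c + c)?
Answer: -6501/125 ≈ -52.008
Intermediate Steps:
z(c, r) = r/(5*c) (z(c, r) = ((r + r)/(c + c))/5 = ((2*r)/((2*c)))/5 = ((2*r)*(1/(2*c)))/5 = (r/c)/5 = r/(5*c))
R(d) = -9 + d
z(-4, 4)³ + R(-43) = ((⅕)*4/(-4))³ + (-9 - 43) = ((⅕)*4*(-¼))³ - 52 = (-⅕)³ - 52 = -1/125 - 52 = -6501/125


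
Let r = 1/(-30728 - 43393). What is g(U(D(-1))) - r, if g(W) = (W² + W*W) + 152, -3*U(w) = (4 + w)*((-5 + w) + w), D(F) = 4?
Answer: 20753881/74121 ≈ 280.00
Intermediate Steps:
U(w) = -(-5 + 2*w)*(4 + w)/3 (U(w) = -(4 + w)*((-5 + w) + w)/3 = -(4 + w)*(-5 + 2*w)/3 = -(-5 + 2*w)*(4 + w)/3)
g(W) = 152 + 2*W² (g(W) = (W² + W²) + 152 = 2*W² + 152 = 152 + 2*W²)
r = -1/74121 (r = 1/(-74121) = -1/74121 ≈ -1.3491e-5)
g(U(D(-1))) - r = (152 + 2*(20/3 - 1*4 - ⅔*4²)²) - 1*(-1/74121) = (152 + 2*(20/3 - 4 - ⅔*16)²) + 1/74121 = (152 + 2*(20/3 - 4 - 32/3)²) + 1/74121 = (152 + 2*(-8)²) + 1/74121 = (152 + 2*64) + 1/74121 = (152 + 128) + 1/74121 = 280 + 1/74121 = 20753881/74121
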